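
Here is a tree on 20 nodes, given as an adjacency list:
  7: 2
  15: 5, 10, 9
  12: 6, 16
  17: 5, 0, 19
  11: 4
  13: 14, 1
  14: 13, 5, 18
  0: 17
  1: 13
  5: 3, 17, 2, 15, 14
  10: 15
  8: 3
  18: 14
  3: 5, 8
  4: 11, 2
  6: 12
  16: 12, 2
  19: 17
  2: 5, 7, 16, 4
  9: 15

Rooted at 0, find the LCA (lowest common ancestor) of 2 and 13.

5

2's ancestor chain is 2, 5, 17, 0 and 13's is 13, 14, 5, 17, 0; they first meet at 5.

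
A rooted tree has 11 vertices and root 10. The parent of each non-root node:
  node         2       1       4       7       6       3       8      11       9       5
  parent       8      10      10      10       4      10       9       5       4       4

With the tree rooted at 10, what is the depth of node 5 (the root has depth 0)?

2

Path from 10 to 5: 10 – 4 – 5, which has 2 edges.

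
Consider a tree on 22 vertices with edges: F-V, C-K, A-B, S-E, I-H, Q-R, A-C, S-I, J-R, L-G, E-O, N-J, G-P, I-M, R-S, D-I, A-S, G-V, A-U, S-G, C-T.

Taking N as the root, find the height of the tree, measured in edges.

The longest root-to-leaf path is N → J → R → S → A → C → T (6 edges).

6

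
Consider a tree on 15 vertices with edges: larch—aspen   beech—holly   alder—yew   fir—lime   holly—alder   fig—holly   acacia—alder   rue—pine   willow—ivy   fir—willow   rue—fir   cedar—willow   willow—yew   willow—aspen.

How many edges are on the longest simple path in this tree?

BFS from pine reaches fig last, at distance 7; BFS from fig confirms no node is farther.
Path: pine–rue–fir–willow–yew–alder–holly–fig.

7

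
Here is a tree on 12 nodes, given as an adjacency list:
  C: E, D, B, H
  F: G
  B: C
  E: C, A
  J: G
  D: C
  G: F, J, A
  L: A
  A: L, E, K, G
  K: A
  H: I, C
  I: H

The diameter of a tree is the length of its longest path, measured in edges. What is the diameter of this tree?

6

Starting from J, a farthest node is I at distance 6.
One longest path: J–G–A–E–C–H–I.
So the diameter is 6.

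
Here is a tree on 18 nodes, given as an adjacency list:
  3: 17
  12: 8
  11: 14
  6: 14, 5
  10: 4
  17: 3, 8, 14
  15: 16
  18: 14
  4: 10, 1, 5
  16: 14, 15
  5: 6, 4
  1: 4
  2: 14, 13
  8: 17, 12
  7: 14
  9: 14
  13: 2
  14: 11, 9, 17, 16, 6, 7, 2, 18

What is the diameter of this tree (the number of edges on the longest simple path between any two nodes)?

A longest path is 1-4-5-6-14-17-8-12, with 7 edges.

7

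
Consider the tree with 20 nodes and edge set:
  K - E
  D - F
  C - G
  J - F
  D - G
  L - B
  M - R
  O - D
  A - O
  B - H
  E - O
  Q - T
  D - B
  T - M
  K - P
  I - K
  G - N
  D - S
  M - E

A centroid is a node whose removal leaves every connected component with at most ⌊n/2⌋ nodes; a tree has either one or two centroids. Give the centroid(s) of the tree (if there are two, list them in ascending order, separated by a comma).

D, O

If D is removed the pieces have sizes 10, 3, 3, 2, 1, all ≤ ⌊20/2⌋ = 10.
O is adjacent to D and is also a centroid (the largest component after removing it is likewise 10).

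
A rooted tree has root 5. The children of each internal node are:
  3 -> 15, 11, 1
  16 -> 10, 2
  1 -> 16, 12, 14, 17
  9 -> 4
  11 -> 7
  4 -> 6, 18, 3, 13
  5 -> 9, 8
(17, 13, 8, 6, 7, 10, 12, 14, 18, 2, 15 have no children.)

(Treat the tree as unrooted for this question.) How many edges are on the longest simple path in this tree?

A longest path is 8 – 5 – 9 – 4 – 3 – 1 – 16 – 10, with 7 edges.

7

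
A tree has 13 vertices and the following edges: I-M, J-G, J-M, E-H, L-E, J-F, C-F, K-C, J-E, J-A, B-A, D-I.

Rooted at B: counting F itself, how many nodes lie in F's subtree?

F's subtree: {F, C, K}, size 3.

3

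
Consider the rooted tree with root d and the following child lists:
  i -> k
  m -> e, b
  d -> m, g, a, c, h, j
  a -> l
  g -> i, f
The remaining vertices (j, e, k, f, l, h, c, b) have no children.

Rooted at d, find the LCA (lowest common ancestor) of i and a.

d

i's ancestor chain is i, g, d and a's is a, d; they first meet at d.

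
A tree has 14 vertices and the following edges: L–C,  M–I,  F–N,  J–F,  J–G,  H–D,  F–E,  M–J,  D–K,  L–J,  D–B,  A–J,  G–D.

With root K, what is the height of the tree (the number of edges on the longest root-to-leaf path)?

A deepest node is N, reached by K – D – G – J – F – N.
That path has 5 edges, so the height is 5.

5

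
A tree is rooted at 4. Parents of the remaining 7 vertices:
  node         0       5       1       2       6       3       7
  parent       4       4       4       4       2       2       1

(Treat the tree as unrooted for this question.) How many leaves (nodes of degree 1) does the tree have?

5

Exactly 5 nodes have a single neighbour: 0, 3, 5, 6, 7.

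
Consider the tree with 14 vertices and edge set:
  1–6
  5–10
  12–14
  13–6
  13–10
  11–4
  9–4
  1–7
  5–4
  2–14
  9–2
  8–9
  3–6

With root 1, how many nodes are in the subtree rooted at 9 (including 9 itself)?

Descendants of 9 (including itself): 9, 8, 2, 14, 12. That's 5.

5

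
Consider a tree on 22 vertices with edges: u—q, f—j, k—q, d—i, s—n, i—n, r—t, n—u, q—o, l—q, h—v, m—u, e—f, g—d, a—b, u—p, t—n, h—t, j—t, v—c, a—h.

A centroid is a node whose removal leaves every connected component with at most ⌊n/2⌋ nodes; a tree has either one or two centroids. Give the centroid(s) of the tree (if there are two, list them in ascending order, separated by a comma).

If n is removed the pieces have sizes 10, 7, 3, 1, all ≤ ⌊22/2⌋ = 11.
No neighbour of n does as well, so n is the unique centroid.

n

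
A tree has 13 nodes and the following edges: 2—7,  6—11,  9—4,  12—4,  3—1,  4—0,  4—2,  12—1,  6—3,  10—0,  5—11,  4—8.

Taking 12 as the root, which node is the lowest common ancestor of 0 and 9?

0's ancestor chain is 0, 4, 12 and 9's is 9, 4, 12; they first meet at 4.

4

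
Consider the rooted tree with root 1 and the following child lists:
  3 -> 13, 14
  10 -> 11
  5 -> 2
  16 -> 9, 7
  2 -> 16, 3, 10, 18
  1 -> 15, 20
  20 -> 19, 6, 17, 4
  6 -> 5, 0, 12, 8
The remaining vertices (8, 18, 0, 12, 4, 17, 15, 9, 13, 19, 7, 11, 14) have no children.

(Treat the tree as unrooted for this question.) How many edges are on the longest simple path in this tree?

Starting from 15, a farthest node is 13 at distance 7.
One longest path: 15-1-20-6-5-2-3-13.
So the diameter is 7.

7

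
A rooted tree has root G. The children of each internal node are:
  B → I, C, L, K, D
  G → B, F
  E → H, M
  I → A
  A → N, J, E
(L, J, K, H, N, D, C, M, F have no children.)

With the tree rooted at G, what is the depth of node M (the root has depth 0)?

G → B → I → A → E → M — 5 edges.

5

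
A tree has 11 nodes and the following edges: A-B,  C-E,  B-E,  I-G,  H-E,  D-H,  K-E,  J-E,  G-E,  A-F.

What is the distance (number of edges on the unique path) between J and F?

4

J–E–B–A–F: 4 edges.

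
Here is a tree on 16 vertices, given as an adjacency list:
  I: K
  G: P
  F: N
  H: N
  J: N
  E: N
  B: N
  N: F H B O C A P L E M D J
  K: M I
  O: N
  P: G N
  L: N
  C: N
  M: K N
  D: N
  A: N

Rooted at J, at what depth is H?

Path from J to H: J–N–H, which has 2 edges.

2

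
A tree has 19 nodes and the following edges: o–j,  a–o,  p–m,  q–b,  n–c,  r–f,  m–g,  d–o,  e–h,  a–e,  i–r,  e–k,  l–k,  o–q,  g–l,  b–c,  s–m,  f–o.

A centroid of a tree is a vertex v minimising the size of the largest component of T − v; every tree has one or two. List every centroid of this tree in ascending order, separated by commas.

Delete o: the remaining components have sizes 9, 4, 3, 1, 1. Max 9 ≤ 9, so o is a centroid.
No neighbour of o does as well, so o is the unique centroid.

o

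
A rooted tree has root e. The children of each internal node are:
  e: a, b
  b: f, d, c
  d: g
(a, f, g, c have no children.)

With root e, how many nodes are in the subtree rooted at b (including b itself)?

5

The subtree rooted at b contains: b, d, f, c, g — 5 nodes.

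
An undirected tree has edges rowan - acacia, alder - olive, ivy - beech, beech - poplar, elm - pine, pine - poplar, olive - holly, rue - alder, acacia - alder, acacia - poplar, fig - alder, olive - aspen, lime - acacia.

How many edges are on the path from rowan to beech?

3

rowan–acacia–poplar–beech: 3 edges.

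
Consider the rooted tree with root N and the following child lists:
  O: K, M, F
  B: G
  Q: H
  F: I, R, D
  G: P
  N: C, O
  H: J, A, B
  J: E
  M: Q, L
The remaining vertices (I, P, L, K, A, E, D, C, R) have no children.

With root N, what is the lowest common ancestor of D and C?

Path D→root: D F O N; path C→root: C N.
First common node: N.

N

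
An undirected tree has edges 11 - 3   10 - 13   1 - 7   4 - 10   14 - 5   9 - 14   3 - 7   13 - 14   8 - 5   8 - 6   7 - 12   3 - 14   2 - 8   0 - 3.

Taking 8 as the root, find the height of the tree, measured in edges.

A deepest node is 4, reached by 8–5–14–13–10–4.
That path has 5 edges, so the height is 5.

5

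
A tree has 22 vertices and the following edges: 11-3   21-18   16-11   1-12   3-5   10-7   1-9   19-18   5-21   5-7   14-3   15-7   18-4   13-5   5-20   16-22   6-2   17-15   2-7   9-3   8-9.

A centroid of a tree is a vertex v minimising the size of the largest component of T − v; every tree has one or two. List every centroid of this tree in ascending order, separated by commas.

5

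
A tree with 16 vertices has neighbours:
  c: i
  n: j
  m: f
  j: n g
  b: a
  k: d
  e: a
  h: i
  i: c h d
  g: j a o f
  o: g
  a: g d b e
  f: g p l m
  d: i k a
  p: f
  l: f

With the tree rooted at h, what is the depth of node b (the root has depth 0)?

Path from h to b: h–i–d–a–b, which has 4 edges.

4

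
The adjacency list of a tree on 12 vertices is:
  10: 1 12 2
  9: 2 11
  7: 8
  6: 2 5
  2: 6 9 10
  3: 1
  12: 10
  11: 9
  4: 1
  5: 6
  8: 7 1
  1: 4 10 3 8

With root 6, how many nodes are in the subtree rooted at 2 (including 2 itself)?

The subtree rooted at 2 contains: 2, 10, 9, 1, 12, 11, 8, 4, 3, 7 — 10 nodes.

10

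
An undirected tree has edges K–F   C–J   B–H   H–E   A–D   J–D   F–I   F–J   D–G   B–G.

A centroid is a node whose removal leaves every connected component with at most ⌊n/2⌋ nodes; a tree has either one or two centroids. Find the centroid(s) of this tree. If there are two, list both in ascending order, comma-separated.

D

Delete D: the remaining components have sizes 5, 4, 1. Max 5 ≤ 5, so D is a centroid.
No neighbour of D does as well, so D is the unique centroid.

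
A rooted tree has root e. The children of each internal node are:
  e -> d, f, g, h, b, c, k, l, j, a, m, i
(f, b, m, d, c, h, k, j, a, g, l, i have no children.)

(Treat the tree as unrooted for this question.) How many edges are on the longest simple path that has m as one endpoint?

A farthest node from m is b (f, l, d, i, j, k, g, h, c, a also at distance 2).
The path m-e-b has 2 edges.

2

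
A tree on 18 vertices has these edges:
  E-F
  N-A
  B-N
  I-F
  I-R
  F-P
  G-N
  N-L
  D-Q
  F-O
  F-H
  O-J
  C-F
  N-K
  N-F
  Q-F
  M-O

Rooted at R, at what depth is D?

4

Path from R to D: R – I – F – Q – D, which has 4 edges.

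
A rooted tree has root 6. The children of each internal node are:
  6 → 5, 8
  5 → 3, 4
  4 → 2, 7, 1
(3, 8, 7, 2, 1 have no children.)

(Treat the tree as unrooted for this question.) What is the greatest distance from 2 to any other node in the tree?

4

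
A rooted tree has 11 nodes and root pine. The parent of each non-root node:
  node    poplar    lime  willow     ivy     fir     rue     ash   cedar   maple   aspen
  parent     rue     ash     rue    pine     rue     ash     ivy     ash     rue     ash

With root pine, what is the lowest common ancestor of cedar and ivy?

cedar's ancestor chain is cedar, ash, ivy, pine and ivy's is ivy, pine; they first meet at ivy.

ivy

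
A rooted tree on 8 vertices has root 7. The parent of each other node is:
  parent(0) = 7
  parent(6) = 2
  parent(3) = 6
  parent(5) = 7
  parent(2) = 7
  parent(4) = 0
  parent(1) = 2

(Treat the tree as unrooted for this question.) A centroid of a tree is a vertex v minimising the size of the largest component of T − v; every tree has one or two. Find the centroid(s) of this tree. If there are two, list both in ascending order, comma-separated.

If 2 is removed the pieces have sizes 4, 2, 1, all ≤ ⌊8/2⌋ = 4.
7 is adjacent to 2 and is also a centroid (the largest component after removing it is likewise 4).

2, 7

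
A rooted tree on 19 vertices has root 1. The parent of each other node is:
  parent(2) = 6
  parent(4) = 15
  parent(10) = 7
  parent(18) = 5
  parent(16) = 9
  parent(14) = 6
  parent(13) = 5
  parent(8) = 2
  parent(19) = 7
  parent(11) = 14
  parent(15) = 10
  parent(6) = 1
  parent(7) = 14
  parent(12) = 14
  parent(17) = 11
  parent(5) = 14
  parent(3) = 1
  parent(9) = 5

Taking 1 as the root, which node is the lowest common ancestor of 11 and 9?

14

11's ancestor chain is 11, 14, 6, 1 and 9's is 9, 5, 14, 6, 1; they first meet at 14.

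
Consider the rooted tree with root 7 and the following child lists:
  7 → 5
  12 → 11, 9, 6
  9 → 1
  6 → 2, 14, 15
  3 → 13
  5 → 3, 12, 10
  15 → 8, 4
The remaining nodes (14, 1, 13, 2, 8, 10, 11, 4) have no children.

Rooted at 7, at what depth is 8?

7 → 5 → 12 → 6 → 15 → 8 — 5 edges.

5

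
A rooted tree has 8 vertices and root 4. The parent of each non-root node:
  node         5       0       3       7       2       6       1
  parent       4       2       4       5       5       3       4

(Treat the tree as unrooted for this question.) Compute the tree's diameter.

A longest path is 0–2–5–4–3–6, with 5 edges.

5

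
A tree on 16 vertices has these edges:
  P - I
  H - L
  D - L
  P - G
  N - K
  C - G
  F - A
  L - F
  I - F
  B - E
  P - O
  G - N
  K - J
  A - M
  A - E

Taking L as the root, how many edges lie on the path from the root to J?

7

Path from L to J: L–F–I–P–G–N–K–J, which has 7 edges.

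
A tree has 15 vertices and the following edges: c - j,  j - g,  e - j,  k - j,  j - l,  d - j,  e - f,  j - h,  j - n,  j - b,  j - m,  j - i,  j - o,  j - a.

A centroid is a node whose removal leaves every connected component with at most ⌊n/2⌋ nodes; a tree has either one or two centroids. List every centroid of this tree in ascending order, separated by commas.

If j is removed the pieces have sizes 2, 1, 1, 1, 1, 1, 1, 1, 1, 1, 1, 1, 1, all ≤ ⌊15/2⌋ = 7.
Every other node leaves some component of size > 7, so the centroid is unique.

j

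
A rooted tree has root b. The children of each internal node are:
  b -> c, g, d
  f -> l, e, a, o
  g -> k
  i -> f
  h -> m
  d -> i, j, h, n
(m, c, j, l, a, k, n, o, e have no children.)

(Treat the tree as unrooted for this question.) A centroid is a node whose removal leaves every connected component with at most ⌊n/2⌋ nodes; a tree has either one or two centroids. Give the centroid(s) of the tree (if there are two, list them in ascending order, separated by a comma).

Removing d splits the tree into components of sizes 6, 4, 2, 1, 1; the largest is 6 ≤ ⌊15/2⌋ = 7.
No neighbour of d does as well, so d is the unique centroid.

d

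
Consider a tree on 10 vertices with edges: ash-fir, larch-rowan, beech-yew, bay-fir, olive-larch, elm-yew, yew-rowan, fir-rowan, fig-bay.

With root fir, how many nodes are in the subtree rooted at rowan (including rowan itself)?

6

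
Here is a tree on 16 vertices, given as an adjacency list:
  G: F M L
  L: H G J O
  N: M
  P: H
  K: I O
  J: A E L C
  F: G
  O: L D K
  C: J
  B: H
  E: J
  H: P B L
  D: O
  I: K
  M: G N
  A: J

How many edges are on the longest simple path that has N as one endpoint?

6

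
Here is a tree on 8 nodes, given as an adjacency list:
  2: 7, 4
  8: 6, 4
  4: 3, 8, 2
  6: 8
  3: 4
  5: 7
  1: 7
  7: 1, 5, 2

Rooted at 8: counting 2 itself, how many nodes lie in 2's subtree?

The subtree rooted at 2 contains: 2, 7, 5, 1 — 4 nodes.

4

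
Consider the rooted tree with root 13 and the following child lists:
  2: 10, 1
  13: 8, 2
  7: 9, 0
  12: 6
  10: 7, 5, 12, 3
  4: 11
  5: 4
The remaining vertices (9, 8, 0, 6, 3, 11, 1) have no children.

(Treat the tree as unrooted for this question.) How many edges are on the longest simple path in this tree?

6

BFS from 11 reaches 8 last, at distance 6; BFS from 8 confirms no node is farther.
Path: 11 – 4 – 5 – 10 – 2 – 13 – 8.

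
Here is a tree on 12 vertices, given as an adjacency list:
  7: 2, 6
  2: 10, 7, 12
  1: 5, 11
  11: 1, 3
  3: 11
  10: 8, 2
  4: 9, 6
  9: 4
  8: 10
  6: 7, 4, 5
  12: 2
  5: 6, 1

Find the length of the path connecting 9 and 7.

9–4–6–7: 3 edges.

3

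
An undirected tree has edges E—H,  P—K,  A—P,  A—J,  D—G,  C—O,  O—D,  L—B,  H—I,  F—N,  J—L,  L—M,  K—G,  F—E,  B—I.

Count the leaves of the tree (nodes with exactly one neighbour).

3

The leaves are C, M, N.
That is 3 leaves.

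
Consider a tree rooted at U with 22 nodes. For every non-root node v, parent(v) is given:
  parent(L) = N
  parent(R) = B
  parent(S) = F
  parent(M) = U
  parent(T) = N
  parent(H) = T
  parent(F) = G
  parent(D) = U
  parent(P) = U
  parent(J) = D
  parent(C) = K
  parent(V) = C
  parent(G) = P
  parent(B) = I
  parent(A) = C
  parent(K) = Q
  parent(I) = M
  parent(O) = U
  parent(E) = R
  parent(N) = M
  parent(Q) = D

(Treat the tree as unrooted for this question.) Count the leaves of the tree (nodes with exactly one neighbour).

8

Exactly 8 nodes have a single neighbour: A, E, H, J, L, O, S, V.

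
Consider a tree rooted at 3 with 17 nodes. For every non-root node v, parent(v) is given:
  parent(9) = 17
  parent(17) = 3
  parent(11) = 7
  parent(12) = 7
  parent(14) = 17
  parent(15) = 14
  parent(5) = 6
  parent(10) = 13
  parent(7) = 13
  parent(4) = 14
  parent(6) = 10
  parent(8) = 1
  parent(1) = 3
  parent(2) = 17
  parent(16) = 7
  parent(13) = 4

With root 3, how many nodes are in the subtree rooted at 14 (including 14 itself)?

11

The subtree rooted at 14 contains: 14, 4, 15, 13, 7, 10, 11, 16, 12, 6, 5 — 11 nodes.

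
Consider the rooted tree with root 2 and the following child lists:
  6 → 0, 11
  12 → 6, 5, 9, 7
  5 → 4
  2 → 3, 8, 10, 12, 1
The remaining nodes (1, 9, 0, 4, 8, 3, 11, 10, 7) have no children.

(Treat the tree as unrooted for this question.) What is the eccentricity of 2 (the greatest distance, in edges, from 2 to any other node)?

3

Distances from 2 peak at 3, attained at 0 (11, 4 also at distance 3).
2 – 12 – 6 – 0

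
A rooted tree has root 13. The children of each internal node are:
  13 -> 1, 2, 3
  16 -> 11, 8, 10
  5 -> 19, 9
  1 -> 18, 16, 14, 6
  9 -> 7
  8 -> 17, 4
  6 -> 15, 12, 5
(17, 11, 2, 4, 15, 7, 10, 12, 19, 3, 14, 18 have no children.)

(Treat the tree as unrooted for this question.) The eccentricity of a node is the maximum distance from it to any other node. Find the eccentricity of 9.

The node farthest from 9 is 4 (17 also at distance 6), via 9-5-6-1-16-8-4 — 6 edges.

6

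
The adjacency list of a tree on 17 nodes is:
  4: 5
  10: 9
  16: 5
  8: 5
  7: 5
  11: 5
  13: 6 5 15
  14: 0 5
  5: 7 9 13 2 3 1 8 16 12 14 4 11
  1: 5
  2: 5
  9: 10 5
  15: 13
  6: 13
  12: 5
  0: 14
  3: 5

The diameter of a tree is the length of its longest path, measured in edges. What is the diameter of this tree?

Starting from 0, a farthest node is 10 at distance 4.
One longest path: 0–14–5–9–10.
So the diameter is 4.

4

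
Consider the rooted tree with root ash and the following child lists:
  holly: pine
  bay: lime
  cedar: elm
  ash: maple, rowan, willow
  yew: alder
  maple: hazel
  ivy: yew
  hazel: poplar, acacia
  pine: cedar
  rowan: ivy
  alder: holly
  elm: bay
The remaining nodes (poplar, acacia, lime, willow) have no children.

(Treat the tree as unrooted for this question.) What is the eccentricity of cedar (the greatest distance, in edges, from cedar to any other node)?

Distances from cedar peak at 10, attained at acacia (poplar also at distance 10).
cedar – pine – holly – alder – yew – ivy – rowan – ash – maple – hazel – acacia

10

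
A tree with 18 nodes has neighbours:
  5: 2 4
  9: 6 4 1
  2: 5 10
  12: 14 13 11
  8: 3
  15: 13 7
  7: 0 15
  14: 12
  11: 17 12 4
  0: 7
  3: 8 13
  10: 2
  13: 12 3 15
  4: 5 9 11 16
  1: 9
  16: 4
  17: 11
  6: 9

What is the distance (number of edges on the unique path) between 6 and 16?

6 – 9 – 4 – 16: 3 edges.

3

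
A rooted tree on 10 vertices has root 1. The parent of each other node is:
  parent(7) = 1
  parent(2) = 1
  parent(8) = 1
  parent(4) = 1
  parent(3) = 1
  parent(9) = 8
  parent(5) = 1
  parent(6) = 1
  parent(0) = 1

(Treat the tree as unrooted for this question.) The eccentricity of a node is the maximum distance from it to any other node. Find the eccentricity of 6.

The node farthest from 6 is 9, via 6 – 1 – 8 – 9 — 3 edges.

3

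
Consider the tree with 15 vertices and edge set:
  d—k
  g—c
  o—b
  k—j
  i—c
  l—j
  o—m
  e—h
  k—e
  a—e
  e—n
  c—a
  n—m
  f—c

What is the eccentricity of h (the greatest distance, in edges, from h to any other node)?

A farthest node from h is b.
The path h–e–n–m–o–b has 5 edges.

5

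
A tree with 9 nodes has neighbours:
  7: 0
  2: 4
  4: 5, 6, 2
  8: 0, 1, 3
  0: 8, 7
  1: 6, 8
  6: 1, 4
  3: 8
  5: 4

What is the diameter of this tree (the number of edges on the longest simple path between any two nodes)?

6

A longest path is 2–4–6–1–8–0–7, with 6 edges.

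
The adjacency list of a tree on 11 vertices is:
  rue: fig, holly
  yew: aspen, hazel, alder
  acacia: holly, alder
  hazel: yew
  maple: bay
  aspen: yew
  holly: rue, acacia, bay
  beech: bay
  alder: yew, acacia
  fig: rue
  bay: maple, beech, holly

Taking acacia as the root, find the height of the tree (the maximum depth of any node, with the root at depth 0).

3

The longest root-to-leaf path is acacia–alder–yew–hazel (3 edges).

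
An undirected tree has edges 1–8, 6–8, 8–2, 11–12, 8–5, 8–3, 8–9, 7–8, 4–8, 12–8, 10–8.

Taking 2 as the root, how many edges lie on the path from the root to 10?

Path from 2 to 10: 2 – 8 – 10, which has 2 edges.

2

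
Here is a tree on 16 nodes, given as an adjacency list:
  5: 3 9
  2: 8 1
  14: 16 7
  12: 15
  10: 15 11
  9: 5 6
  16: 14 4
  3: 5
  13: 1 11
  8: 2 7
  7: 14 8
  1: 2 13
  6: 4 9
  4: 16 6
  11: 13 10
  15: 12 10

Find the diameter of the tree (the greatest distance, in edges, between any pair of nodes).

Starting from 3, a farthest node is 12 at distance 15.
One longest path: 3 - 5 - 9 - 6 - 4 - 16 - 14 - 7 - 8 - 2 - 1 - 13 - 11 - 10 - 15 - 12.
So the diameter is 15.

15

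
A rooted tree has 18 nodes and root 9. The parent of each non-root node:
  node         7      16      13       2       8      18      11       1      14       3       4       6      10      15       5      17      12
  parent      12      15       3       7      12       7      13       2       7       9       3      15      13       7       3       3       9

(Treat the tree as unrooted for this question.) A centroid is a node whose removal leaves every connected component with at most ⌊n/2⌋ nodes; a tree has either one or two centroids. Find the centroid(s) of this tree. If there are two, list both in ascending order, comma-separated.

12

Removing 12 splits the tree into components of sizes 8, 8, 1; the largest is 8 ≤ ⌊18/2⌋ = 9.
No neighbour of 12 does as well, so 12 is the unique centroid.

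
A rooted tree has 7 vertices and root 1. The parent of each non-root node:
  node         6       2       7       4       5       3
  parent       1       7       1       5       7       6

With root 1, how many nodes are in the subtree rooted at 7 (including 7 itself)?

4

Descendants of 7 (including itself): 7, 2, 5, 4. That's 4.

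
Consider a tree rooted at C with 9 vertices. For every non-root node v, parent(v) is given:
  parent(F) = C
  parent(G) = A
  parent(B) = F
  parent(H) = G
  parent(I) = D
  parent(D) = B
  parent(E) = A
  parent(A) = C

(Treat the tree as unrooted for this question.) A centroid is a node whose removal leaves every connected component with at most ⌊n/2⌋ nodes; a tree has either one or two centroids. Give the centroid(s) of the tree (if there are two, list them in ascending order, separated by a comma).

Removing C splits the tree into components of sizes 4, 4; the largest is 4 ≤ ⌊9/2⌋ = 4.
No neighbour of C does as well, so C is the unique centroid.

C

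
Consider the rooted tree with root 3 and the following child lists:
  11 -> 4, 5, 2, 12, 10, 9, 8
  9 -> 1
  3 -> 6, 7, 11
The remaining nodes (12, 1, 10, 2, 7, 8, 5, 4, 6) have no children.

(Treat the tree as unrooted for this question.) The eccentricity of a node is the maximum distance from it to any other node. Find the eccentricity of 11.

2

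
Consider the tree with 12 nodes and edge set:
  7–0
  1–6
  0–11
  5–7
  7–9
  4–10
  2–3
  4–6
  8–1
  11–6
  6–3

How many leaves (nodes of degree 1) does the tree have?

The leaves are 2, 5, 8, 9, 10.
That is 5 leaves.

5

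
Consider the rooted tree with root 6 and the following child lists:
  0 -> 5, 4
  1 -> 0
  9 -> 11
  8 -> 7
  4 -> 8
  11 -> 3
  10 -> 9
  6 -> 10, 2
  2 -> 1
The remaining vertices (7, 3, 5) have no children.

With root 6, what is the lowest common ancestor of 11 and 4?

11's ancestor chain is 11, 9, 10, 6 and 4's is 4, 0, 1, 2, 6; they first meet at 6.

6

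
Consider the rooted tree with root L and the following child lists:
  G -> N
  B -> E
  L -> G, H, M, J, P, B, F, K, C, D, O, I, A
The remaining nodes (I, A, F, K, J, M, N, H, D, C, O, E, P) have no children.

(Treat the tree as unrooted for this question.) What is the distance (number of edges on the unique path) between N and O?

The path is N - G - L - O, which has 3 edges.

3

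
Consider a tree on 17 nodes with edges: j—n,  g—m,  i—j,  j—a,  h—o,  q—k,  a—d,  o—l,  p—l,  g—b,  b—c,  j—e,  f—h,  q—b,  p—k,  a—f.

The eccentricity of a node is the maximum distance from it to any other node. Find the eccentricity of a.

The node farthest from a is m, via a-f-h-o-l-p-k-q-b-g-m — 10 edges.

10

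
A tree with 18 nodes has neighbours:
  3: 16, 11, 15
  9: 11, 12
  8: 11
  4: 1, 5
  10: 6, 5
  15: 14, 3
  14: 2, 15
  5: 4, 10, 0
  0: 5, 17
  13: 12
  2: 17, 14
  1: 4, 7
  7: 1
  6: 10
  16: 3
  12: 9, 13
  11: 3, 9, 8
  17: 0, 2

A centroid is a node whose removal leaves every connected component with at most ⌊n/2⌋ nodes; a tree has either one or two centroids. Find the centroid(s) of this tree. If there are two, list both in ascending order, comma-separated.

Delete 14: the remaining components have sizes 9, 8. Max 9 ≤ 9, so 14 is a centroid.
Its neighbour 2 also leaves a largest component of size 9, so both are centroids.

2, 14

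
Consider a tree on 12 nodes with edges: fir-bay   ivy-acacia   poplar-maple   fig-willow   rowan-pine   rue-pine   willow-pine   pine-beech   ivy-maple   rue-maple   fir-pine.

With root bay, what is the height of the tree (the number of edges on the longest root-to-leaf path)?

acacia sits deepest: bay – fir – pine – rue – maple – ivy – acacia — 6 edges from the root.

6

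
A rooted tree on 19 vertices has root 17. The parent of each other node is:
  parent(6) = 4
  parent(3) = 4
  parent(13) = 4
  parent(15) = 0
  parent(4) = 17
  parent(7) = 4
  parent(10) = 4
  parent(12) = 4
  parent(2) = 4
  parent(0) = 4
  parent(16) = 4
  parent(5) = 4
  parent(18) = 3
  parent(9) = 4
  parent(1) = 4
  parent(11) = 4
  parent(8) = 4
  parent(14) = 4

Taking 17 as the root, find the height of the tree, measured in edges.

15 sits deepest: 17-4-0-15 — 3 edges from the root.

3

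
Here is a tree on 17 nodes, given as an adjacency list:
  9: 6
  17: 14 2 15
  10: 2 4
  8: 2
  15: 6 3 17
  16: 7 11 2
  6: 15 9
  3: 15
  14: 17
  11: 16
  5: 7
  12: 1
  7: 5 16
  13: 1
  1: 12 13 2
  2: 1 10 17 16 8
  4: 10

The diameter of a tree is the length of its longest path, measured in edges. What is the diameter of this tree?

7

BFS from 9 reaches 5 last, at distance 7; BFS from 5 confirms no node is farther.
Path: 9-6-15-17-2-16-7-5.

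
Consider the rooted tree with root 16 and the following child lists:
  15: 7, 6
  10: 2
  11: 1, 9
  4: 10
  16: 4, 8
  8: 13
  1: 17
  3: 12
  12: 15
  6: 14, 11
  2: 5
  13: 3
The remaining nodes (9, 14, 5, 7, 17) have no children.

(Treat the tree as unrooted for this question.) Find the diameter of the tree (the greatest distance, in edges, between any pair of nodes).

13

A longest path is 5 – 2 – 10 – 4 – 16 – 8 – 13 – 3 – 12 – 15 – 6 – 11 – 1 – 17, with 13 edges.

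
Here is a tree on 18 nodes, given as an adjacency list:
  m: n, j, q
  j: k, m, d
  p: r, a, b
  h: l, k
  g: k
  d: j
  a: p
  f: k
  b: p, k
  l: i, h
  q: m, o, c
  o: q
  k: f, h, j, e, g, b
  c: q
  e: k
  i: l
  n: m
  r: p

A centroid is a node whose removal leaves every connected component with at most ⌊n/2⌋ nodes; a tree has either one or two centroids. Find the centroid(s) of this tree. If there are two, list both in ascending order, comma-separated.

k

If k is removed the pieces have sizes 7, 4, 3, 1, 1, 1, all ≤ ⌊18/2⌋ = 9.
Every other node leaves some component of size > 9, so the centroid is unique.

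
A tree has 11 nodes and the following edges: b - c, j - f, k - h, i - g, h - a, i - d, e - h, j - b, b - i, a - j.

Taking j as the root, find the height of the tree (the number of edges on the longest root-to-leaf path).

g sits deepest: j–b–i–g — 3 edges from the root.

3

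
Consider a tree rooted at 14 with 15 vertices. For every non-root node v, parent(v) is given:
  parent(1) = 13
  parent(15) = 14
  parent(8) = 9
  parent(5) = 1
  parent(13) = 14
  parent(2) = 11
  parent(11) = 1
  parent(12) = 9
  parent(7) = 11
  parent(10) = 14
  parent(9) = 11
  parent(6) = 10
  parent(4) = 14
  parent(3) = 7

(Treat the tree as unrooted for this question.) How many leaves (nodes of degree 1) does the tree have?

8

The leaves are 2, 3, 4, 5, 6, 8, 12, 15.
That is 8 leaves.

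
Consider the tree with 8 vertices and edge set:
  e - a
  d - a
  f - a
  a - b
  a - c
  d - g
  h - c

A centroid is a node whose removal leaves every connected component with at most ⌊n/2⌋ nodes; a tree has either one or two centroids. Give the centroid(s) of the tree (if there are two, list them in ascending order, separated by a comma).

a

If a is removed the pieces have sizes 2, 2, 1, 1, 1, all ≤ ⌊8/2⌋ = 4.
No neighbour of a does as well, so a is the unique centroid.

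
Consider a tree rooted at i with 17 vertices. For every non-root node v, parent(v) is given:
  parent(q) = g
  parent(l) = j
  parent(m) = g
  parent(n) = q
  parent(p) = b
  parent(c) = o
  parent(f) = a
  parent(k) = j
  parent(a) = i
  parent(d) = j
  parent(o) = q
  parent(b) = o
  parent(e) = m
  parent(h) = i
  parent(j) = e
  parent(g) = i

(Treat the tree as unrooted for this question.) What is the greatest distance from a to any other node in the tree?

6

Distances from a peak at 6, attained at k (l, d, p also at distance 6).
a-i-g-m-e-j-k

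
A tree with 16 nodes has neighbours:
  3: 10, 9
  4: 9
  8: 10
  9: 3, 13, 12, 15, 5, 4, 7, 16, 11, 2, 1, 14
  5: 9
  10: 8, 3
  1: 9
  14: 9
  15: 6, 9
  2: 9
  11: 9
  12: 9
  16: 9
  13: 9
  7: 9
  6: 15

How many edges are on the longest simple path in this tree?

BFS from 8 reaches 6 last, at distance 5; BFS from 6 confirms no node is farther.
Path: 8 - 10 - 3 - 9 - 15 - 6.

5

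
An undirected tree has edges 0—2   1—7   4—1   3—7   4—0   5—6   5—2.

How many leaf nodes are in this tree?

The leaves are 3, 6.
That is 2 leaves.

2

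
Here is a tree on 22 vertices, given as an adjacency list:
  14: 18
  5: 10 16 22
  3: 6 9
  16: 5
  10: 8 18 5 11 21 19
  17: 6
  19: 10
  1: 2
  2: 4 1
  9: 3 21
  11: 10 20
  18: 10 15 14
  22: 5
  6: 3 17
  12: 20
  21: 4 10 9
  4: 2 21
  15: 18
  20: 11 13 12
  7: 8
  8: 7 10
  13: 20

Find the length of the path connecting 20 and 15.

20–11–10–18–15: 4 edges.

4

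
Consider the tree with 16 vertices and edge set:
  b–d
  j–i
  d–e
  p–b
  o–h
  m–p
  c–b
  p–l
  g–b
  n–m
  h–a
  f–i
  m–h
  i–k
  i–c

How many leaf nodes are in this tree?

9

Degree-1 nodes: a, e, f, g, j, k, l, n, o — 9 of them.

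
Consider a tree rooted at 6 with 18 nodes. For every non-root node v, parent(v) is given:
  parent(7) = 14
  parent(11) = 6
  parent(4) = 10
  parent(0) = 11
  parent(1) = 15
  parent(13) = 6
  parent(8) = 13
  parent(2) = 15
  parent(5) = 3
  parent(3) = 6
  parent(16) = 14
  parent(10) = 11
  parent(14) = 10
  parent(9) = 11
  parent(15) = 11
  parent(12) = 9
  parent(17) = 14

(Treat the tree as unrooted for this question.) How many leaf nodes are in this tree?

Exactly 10 nodes have a single neighbour: 0, 1, 2, 4, 5, 7, 8, 12, 16, 17.

10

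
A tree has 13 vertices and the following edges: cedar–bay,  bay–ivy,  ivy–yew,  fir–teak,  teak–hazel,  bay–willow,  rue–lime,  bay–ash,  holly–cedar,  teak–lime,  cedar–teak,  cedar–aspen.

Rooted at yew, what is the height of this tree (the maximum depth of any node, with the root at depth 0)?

A deepest node is rue, reached by yew – ivy – bay – cedar – teak – lime – rue.
That path has 6 edges, so the height is 6.

6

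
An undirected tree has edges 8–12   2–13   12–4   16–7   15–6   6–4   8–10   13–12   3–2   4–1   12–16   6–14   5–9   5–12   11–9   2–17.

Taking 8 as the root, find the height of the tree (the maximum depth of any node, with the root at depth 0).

4

A deepest node is 3, reached by 8–12–13–2–3.
That path has 4 edges, so the height is 4.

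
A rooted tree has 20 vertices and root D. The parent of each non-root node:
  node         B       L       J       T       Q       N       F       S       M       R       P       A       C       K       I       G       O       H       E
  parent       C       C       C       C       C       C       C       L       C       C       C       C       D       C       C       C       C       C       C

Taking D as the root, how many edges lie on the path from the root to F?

2

Path from D to F: D – C – F, which has 2 edges.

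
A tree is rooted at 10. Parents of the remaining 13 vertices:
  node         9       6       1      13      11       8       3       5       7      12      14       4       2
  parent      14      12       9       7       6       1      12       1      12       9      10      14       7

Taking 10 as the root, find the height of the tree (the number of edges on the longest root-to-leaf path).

5

13 sits deepest: 10-14-9-12-7-13 — 5 edges from the root.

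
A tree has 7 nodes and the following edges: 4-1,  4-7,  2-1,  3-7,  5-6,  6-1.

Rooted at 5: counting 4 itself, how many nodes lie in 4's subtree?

3

The subtree rooted at 4 contains: 4, 7, 3 — 3 nodes.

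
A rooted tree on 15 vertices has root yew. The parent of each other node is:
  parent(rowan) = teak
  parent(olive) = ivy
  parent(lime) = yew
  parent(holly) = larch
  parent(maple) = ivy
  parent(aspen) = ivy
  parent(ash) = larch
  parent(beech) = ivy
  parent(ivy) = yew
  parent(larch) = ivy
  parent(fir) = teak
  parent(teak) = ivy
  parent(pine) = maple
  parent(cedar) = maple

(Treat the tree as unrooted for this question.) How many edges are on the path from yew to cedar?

3

Walking from yew: yew - ivy - maple - cedar. Length 3.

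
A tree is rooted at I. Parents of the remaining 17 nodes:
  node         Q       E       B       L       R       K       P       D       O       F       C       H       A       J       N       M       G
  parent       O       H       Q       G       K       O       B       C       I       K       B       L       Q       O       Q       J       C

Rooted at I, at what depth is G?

Climbing from G to the root: G–C–B–Q–O–I. That's 5 steps.

5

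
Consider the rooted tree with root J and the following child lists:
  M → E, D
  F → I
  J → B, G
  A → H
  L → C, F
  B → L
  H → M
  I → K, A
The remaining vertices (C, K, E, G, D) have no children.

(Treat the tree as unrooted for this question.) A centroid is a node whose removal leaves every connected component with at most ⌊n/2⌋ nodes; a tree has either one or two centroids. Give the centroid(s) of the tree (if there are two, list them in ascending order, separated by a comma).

Removing I splits the tree into components of sizes 6, 5, 1; the largest is 6 ≤ ⌊13/2⌋ = 6.
No neighbour of I does as well, so I is the unique centroid.

I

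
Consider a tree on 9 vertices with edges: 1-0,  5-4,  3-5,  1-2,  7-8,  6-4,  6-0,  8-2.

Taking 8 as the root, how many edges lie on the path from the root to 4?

8 → 2 → 1 → 0 → 6 → 4 — 5 edges.

5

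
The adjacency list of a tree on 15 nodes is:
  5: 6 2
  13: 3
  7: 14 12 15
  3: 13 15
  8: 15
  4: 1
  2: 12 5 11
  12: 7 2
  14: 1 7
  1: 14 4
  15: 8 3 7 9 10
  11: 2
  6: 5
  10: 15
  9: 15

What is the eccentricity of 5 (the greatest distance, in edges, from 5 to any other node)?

6

Distances from 5 peak at 6, attained at 4 (13 also at distance 6).
5–2–12–7–14–1–4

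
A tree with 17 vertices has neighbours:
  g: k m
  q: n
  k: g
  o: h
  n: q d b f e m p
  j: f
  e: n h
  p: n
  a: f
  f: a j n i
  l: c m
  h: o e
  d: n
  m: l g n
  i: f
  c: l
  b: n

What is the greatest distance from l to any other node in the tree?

The node farthest from l is o, via l – m – n – e – h – o — 5 edges.

5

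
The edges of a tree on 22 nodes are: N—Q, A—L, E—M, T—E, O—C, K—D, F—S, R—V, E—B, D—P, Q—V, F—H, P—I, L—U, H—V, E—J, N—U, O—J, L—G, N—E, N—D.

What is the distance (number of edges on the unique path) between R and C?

The path is R–V–Q–N–E–J–O–C, which has 7 edges.

7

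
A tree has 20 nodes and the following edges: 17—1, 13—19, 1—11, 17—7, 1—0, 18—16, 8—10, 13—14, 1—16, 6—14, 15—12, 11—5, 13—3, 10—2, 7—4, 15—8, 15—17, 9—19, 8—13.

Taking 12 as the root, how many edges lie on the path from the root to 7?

3

Path from 12 to 7: 12–15–17–7, which has 3 edges.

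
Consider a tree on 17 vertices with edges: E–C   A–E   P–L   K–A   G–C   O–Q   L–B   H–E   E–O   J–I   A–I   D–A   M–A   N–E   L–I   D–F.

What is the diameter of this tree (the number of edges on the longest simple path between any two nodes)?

6

BFS from G reaches P last, at distance 6; BFS from P confirms no node is farther.
Path: G-C-E-A-I-L-P.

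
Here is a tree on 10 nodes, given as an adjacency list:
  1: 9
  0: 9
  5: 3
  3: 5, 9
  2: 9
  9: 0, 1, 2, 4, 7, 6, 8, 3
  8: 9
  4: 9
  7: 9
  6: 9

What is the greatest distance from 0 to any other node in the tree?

The node farthest from 0 is 5, via 0-9-3-5 — 3 edges.

3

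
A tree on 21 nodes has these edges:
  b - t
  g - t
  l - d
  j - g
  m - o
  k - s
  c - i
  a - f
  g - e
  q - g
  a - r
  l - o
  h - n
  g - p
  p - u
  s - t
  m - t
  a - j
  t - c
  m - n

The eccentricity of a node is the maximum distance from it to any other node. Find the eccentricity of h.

A farthest node from h is f (r also at distance 7).
The path h – n – m – t – g – j – a – f has 7 edges.

7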